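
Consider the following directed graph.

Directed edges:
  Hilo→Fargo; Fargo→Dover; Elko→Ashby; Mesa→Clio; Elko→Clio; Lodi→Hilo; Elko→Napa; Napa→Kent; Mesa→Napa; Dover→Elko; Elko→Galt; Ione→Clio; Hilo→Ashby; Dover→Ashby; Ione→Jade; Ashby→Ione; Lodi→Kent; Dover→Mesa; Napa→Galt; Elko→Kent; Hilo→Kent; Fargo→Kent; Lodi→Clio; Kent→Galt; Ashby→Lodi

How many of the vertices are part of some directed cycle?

A vertex is on a directed cycle iff it belongs to a strongly connected component of size ≥ 2 (or has a self-loop).
The vertices on cycles are {Elko, Hilo, Lodi, Ashby, Dover, Fargo} — 6 in total.

6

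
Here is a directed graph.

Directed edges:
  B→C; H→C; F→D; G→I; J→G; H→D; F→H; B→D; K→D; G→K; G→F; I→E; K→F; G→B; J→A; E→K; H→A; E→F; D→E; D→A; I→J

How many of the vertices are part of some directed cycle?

8

A vertex is on a directed cycle iff it belongs to a strongly connected component of size ≥ 2 (or has a self-loop).
The vertices on cycles are {D, E, F, G, H, I, J, K} — 8 in total.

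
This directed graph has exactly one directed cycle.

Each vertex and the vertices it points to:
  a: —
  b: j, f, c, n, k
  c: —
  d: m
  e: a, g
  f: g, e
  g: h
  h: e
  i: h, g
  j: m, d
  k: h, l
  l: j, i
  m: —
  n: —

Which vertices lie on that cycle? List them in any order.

DFS with gray/black marking from e:
e gray
  a gray
  a black
  g gray
    h gray
      h→e: e is gray → back edge
Back edge closes the cycle e → g → h → e; its vertices are {e, g, h}.

e, g, h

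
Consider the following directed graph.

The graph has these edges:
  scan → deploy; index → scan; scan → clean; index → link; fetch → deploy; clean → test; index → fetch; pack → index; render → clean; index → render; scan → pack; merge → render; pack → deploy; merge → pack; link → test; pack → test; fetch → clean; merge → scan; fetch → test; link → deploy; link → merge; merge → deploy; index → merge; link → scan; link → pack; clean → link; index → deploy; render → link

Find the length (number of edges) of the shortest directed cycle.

3

For each vertex v, BFS finds the shortest path from v back to v.
The shortest such closed walk is index → scan → pack → index, length 3.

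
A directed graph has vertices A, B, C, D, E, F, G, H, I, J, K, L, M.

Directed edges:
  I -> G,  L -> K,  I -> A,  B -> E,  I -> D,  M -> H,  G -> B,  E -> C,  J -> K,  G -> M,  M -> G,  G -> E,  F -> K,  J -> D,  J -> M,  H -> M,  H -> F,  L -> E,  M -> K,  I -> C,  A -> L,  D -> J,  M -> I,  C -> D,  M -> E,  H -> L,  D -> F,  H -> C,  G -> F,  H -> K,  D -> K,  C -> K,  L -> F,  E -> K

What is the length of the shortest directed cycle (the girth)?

2

For each vertex v, BFS finds the shortest path from v back to v.
The shortest such closed walk is J → D → J, length 2.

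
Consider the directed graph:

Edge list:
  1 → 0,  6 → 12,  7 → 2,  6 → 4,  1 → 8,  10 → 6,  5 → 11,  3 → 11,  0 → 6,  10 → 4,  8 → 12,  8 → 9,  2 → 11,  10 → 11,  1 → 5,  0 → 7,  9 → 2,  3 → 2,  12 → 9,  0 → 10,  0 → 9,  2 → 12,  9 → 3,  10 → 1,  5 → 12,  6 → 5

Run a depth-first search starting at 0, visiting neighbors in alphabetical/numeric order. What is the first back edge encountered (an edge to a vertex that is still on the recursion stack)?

2→12

DFS from 0 (visiting neighbors in alphabetical/numeric order); mark gray on enter, black on exit:
0 gray
  6 gray
    4 gray
    4 black
    5 gray
      11 gray
      11 black
      12 gray
        9 gray
          2 gray
            2→11: 11 black — skip
            2→12: 12 is gray → back edge
First back edge: 2 → 12.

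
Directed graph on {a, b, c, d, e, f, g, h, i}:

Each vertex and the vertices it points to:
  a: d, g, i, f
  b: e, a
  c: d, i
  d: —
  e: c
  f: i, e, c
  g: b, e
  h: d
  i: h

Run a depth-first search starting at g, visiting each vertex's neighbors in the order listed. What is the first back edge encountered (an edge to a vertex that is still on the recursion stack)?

DFS from g (visiting each vertex's neighbors in the order listed); mark gray on enter, black on exit:
g gray
  b gray
    e gray
      c gray
        d gray
        d black
        i gray
          h gray
            h→d: d black — skip
          h black
        i black
      c black
    e black
    a gray
      a→d: d black — skip
      a→g: g is gray → back edge
First back edge: a → g.

a->g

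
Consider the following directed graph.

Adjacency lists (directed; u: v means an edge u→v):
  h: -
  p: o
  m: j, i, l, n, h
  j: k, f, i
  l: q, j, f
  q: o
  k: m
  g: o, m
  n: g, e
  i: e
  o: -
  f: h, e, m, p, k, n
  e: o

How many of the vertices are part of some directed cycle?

A vertex is on a directed cycle iff it belongs to a strongly connected component of size ≥ 2 (or has a self-loop).
The vertices on cycles are {f, g, j, k, l, m, n} — 7 in total.

7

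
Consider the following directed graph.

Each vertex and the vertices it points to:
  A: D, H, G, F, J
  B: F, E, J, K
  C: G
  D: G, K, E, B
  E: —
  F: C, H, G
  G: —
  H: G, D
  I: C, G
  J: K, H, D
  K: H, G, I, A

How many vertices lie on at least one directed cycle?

A vertex is on a directed cycle iff it belongs to a strongly connected component of size ≥ 2 (or has a self-loop).
The vertices on cycles are {A, B, D, F, H, J, K} — 7 in total.

7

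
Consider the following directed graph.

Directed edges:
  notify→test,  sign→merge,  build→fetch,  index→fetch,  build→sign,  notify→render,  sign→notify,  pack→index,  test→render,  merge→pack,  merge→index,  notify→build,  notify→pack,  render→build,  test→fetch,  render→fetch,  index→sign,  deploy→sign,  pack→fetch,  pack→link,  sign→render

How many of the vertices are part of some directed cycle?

A vertex is on a directed cycle iff it belongs to a strongly connected component of size ≥ 2 (or has a self-loop).
The vertices on cycles are {pack, sign, test, build, index, merge, notify, render} — 8 in total.

8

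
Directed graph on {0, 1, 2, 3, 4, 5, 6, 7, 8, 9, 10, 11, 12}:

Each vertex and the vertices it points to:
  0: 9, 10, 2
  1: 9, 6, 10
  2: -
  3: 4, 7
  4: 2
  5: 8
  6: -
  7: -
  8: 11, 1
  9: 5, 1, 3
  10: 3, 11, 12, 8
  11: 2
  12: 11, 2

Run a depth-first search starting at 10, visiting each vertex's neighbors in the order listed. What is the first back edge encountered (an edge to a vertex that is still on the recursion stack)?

5->8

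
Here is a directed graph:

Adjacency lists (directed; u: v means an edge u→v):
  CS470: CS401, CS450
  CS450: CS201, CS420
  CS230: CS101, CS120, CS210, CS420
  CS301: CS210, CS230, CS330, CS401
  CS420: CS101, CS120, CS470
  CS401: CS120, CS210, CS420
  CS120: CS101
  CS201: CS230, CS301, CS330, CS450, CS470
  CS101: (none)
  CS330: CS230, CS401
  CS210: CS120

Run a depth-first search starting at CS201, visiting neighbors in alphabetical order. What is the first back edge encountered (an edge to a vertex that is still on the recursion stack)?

CS401->CS420

DFS from CS201 (visiting neighbors in alphabetical order); mark gray on enter, black on exit:
CS201 gray
  CS230 gray
    CS101 gray
    CS101 black
    CS120 gray
      CS120→CS101: CS101 black — skip
    CS120 black
    CS210 gray
      CS210→CS120: CS120 black — skip
    CS210 black
    CS420 gray
      CS420→CS101: CS101 black — skip
      CS420→CS120: CS120 black — skip
      CS470 gray
        CS401 gray
          CS401→CS120: CS120 black — skip
          CS401→CS210: CS210 black — skip
          CS401→CS420: CS420 is gray → back edge
First back edge: CS401 → CS420.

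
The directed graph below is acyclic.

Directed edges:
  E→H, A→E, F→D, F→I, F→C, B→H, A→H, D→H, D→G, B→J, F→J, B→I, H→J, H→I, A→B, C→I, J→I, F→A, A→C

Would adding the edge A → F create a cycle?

Yes

Adding A→F creates a cycle iff F can already reach A.
Path from F: F → A.
So F → … → A → F is a cycle.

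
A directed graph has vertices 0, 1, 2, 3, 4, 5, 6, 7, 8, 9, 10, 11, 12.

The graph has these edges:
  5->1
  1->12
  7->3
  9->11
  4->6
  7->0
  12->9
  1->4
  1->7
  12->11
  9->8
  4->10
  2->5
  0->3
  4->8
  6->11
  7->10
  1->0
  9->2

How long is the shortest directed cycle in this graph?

For each vertex v, BFS finds the shortest path from v back to v.
The shortest such closed walk is 1 → 12 → 9 → 2 → 5 → 1, length 5.

5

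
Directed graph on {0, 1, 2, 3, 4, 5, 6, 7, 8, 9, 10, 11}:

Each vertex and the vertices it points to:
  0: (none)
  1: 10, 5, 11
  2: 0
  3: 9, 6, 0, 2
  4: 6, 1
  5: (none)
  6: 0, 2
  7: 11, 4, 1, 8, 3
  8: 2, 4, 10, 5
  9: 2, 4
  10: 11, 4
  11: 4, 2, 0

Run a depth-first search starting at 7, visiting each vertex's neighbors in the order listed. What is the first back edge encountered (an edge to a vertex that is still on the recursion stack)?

10->11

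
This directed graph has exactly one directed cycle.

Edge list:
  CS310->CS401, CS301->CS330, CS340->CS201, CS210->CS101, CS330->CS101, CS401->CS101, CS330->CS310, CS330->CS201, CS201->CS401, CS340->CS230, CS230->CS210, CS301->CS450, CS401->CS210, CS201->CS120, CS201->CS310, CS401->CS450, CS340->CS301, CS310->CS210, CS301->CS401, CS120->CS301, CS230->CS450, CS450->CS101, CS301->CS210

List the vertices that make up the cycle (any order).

CS120, CS201, CS301, CS330

DFS with gray/black marking from CS201:
CS201 gray
  CS120 gray
    CS301 gray
      CS330 gray
        CS101 gray
        CS101 black
        CS330→CS201: CS201 is gray → back edge
Back edge closes the cycle CS201 → CS120 → CS301 → CS330 → CS201; its vertices are {CS120, CS201, CS301, CS330}.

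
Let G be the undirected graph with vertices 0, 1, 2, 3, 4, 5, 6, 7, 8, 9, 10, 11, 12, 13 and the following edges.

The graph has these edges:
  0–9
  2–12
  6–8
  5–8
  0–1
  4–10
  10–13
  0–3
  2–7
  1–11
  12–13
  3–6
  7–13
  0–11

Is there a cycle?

DFS, tracking each vertex's parent; an edge to a visited non-parent vertex closes a cycle.
Start from 3:
visit 3 (parent –)
  visit 0 (parent 3)
    visit 1 (parent 0)
      visit 11 (parent 1)
        11–0: 0 visited and ≠ parent → cycle
Cycle: 0 – 1 – 11 – 0.

Yes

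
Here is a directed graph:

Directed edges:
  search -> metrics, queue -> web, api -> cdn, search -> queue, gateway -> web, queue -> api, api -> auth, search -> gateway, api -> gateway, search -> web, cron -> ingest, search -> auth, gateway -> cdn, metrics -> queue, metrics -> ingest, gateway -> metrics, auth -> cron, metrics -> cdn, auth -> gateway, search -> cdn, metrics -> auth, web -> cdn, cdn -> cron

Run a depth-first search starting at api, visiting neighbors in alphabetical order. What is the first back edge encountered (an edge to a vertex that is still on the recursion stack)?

metrics→auth

DFS from api (visiting neighbors in alphabetical order); mark gray on enter, black on exit:
api gray
  auth gray
    cron gray
      ingest gray
      ingest black
    cron black
    gateway gray
      cdn gray
        cdn→cron: cron black — skip
      cdn black
      metrics gray
        metrics→auth: auth is gray → back edge
First back edge: metrics → auth.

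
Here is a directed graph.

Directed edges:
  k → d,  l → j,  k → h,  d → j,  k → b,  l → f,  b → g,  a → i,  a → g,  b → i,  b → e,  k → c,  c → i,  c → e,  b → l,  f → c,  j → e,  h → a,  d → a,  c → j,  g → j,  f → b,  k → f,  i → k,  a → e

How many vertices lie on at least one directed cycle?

9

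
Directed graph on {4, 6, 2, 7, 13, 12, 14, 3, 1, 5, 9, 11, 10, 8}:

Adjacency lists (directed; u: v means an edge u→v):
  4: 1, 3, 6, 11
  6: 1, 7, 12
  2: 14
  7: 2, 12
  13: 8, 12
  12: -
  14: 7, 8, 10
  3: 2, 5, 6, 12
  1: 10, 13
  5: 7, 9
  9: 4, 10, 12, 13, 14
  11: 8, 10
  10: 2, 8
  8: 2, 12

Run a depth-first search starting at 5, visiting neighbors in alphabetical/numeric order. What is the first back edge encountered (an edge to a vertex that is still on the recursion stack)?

DFS from 5 (visiting neighbors in alphabetical/numeric order); mark gray on enter, black on exit:
5 gray
  7 gray
    2 gray
      14 gray
        14→7: 7 is gray → back edge
First back edge: 14 → 7.

14->7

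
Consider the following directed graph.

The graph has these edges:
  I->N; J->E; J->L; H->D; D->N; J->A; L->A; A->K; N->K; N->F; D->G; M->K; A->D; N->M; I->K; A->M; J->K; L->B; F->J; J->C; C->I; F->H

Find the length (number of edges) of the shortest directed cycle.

For each vertex v, BFS finds the shortest path from v back to v.
The shortest such closed walk is F → H → D → N → F, length 4.

4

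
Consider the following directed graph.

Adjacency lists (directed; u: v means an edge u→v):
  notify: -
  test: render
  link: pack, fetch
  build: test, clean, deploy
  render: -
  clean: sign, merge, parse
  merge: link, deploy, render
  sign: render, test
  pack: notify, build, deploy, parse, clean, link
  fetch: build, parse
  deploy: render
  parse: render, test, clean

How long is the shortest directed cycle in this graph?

2

For each vertex v, BFS finds the shortest path from v back to v.
The shortest such closed walk is pack → link → pack, length 2.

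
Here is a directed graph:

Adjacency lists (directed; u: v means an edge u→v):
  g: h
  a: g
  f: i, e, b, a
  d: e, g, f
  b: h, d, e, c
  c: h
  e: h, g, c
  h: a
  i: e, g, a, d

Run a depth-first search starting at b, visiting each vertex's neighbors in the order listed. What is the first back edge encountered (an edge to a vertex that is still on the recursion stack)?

g->h

DFS from b (visiting each vertex's neighbors in the order listed); mark gray on enter, black on exit:
b gray
  h gray
    a gray
      g gray
        g→h: h is gray → back edge
First back edge: g → h.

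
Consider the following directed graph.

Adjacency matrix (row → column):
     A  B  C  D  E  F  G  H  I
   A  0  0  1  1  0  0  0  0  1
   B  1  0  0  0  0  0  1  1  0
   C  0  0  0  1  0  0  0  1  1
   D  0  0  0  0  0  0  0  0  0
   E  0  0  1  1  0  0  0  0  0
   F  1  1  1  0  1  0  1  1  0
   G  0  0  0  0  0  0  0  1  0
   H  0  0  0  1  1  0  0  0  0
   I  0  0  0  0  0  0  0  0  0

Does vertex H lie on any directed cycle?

H is on a cycle iff H can reach itself via ≥1 edge.
H → E → C → H — yes.

Yes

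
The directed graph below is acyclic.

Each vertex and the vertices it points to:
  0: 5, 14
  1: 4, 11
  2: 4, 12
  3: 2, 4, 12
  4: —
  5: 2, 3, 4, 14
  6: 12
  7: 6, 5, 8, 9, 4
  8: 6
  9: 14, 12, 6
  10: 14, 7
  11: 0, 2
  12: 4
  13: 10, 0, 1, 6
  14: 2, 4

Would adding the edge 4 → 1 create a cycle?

Yes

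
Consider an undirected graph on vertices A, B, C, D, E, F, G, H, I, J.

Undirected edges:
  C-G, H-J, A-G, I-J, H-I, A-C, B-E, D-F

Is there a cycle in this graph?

Yes

DFS, tracking each vertex's parent; an edge to a visited non-parent vertex closes a cycle.
Start from A:
visit A (parent –)
  visit G (parent A)
    G–A: parent, skip
    visit C (parent G)
      C–A: A visited and ≠ parent → cycle
Cycle: A – G – C – A.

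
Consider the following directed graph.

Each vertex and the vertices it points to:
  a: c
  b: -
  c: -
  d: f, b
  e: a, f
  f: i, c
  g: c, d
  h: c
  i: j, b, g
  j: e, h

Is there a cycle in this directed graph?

Yes

DFS with white/gray/black marking, starting from j:
j gray
  e gray
    a gray
      c gray
      c black
    a black
    f gray
      i gray
        i→j: j is gray → back edge
Back edge found, so a cycle exists: j → e → f → i → j.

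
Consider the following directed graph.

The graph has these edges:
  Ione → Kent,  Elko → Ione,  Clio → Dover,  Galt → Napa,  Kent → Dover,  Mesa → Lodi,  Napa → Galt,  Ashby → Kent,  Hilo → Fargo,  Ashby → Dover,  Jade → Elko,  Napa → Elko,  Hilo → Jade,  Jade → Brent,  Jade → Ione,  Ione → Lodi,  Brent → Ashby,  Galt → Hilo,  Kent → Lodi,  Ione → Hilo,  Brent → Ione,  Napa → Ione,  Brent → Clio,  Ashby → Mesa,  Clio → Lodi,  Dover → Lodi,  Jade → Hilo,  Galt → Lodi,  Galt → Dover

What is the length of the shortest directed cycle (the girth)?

For each vertex v, BFS finds the shortest path from v back to v.
The shortest such closed walk is Galt → Napa → Galt, length 2.

2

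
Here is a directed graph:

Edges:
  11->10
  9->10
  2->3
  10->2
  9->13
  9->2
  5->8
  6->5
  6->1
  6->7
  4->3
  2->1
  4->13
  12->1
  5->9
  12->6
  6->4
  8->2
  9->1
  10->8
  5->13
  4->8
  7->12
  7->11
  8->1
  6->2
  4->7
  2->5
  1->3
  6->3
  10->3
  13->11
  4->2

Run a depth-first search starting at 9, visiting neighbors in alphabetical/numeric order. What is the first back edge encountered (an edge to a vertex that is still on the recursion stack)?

8→2

DFS from 9 (visiting neighbors in alphabetical/numeric order); mark gray on enter, black on exit:
9 gray
  1 gray
    3 gray
    3 black
  1 black
  2 gray
    2→1: 1 black — skip
    2→3: 3 black — skip
    5 gray
      8 gray
        8→1: 1 black — skip
        8→2: 2 is gray → back edge
First back edge: 8 → 2.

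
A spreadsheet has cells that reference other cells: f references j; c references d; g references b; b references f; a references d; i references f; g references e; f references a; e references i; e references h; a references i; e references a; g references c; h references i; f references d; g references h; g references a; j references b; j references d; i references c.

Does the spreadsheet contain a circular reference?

Yes

DFS with white/gray/black marking, starting from i:
i gray
  f gray
    j gray
      b gray
        b→f: f is gray → back edge
Back edge found, so a cycle exists: f → j → b → f.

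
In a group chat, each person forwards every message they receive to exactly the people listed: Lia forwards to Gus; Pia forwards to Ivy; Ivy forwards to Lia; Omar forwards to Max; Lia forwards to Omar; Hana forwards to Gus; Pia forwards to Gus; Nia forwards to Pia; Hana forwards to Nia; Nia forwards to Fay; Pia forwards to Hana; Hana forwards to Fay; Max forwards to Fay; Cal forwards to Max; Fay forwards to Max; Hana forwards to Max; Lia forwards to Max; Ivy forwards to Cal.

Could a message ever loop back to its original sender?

DFS with white/gray/black marking, starting from Omar:
Omar gray
  Max gray
    Fay gray
      Fay→Max: Max is gray → back edge
Back edge found, so a cycle exists: Max → Fay → Max.

Yes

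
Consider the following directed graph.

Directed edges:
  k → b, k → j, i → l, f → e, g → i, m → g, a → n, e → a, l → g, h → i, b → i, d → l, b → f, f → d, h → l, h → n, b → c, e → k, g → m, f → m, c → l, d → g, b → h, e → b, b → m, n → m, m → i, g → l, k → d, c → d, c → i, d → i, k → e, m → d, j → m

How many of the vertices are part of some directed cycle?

9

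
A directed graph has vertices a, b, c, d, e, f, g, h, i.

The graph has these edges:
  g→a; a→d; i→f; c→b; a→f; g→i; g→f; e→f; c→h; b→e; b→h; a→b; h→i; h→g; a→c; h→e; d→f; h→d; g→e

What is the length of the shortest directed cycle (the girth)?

For each vertex v, BFS finds the shortest path from v back to v.
The shortest such closed walk is a → b → h → g → a, length 4.

4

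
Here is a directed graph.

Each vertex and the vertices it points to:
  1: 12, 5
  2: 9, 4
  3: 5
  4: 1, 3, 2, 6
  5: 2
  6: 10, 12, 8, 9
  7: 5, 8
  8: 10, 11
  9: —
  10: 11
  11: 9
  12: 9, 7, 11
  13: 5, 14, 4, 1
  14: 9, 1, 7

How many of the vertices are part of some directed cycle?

A vertex is on a directed cycle iff it belongs to a strongly connected component of size ≥ 2 (or has a self-loop).
The vertices on cycles are {1, 2, 3, 4, 5, 6, 7, 12} — 8 in total.

8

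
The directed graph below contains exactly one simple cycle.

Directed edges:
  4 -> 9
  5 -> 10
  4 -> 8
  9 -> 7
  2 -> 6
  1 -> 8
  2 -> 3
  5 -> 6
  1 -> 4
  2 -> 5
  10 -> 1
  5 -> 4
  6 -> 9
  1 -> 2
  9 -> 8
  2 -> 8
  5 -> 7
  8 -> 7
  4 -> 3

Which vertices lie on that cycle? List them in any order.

DFS with gray/black marking from 1:
1 gray
  2 gray
    3 gray
    3 black
    8 gray
      7 gray
      7 black
    8 black
    5 gray
      10 gray
        10→1: 1 is gray → back edge
Back edge closes the cycle 1 → 2 → 5 → 10 → 1; its vertices are {1, 2, 5, 10}.

1, 2, 5, 10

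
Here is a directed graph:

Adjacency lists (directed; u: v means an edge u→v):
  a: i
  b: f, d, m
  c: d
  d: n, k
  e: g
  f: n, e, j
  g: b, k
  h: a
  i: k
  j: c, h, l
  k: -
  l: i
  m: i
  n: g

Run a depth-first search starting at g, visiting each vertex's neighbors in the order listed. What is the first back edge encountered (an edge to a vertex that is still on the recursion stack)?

DFS from g (visiting each vertex's neighbors in the order listed); mark gray on enter, black on exit:
g gray
  b gray
    f gray
      n gray
        n→g: g is gray → back edge
First back edge: n → g.

n→g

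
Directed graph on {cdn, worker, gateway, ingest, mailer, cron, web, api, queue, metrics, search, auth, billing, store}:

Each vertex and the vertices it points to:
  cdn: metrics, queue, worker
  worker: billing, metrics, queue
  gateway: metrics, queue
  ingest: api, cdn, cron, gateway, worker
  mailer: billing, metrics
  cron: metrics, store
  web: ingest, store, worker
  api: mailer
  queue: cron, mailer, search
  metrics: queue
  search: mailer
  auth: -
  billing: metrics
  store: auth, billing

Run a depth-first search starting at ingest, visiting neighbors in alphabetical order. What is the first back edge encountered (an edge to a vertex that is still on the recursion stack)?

DFS from ingest (visiting neighbors in alphabetical order); mark gray on enter, black on exit:
ingest gray
  api gray
    mailer gray
      billing gray
        metrics gray
          queue gray
            cron gray
              cron→metrics: metrics is gray → back edge
First back edge: cron → metrics.

cron->metrics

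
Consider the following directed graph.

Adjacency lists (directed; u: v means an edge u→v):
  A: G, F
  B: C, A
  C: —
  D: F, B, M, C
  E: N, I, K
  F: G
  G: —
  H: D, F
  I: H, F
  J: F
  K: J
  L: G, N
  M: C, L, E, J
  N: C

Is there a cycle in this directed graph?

Yes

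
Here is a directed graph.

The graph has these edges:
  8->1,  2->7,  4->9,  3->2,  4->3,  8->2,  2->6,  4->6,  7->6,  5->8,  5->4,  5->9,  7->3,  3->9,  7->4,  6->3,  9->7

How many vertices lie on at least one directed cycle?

6

A vertex is on a directed cycle iff it belongs to a strongly connected component of size ≥ 2 (or has a self-loop).
The vertices on cycles are {2, 3, 4, 6, 7, 9} — 6 in total.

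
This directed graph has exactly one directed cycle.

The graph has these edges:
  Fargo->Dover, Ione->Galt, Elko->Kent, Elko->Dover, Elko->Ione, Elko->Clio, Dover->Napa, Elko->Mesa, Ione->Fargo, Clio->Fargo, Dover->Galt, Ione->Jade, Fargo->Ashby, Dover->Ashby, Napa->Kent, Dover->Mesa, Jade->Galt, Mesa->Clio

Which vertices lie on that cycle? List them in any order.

Clio, Mesa, Dover, Fargo

DFS with gray/black marking from Dover:
Dover gray
  Mesa gray
    Clio gray
      Fargo gray
        Ashby gray
        Ashby black
        Fargo→Dover: Dover is gray → back edge
Back edge closes the cycle Dover → Mesa → Clio → Fargo → Dover; its vertices are {Clio, Mesa, Dover, Fargo}.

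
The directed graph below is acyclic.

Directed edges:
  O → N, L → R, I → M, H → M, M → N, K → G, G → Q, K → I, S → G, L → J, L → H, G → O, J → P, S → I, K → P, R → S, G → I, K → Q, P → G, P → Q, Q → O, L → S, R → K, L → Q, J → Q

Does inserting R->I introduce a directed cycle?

No

Adding R→I creates a cycle iff I can already reach R.
Explore from I: no path reaches R. The graph stays acyclic.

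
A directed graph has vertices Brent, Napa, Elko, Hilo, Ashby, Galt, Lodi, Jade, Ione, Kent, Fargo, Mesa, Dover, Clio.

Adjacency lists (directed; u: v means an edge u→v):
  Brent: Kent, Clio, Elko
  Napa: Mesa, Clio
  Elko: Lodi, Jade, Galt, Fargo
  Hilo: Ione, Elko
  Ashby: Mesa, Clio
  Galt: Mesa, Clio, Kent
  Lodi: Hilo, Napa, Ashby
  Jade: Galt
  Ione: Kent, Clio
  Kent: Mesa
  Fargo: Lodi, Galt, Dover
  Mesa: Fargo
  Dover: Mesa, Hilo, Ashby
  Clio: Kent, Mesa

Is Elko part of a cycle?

Elko is on a cycle iff Elko can reach itself via ≥1 edge.
Elko → Lodi → Hilo → Elko — yes.

Yes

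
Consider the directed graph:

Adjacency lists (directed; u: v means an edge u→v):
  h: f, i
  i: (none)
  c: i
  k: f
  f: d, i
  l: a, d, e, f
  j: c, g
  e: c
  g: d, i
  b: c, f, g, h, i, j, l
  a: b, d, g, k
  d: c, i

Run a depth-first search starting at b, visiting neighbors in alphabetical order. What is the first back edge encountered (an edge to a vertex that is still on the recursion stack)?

a->b

DFS from b (visiting neighbors in alphabetical order); mark gray on enter, black on exit:
b gray
  c gray
    i gray
    i black
  c black
  f gray
    d gray
      d→c: c black — skip
      d→i: i black — skip
    d black
    f→i: i black — skip
  f black
  g gray
    g→d: d black — skip
    g→i: i black — skip
  g black
  h gray
    h→f: f black — skip
    h→i: i black — skip
  h black
  b→i: i black — skip
  j gray
    j→c: c black — skip
    j→g: g black — skip
  j black
  l gray
    a gray
      a→b: b is gray → back edge
First back edge: a → b.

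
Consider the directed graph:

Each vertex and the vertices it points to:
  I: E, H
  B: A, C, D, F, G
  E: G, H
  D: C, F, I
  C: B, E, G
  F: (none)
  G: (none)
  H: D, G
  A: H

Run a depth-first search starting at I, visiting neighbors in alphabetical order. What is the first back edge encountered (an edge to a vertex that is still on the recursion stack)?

DFS from I (visiting neighbors in alphabetical order); mark gray on enter, black on exit:
I gray
  E gray
    G gray
    G black
    H gray
      D gray
        C gray
          B gray
            A gray
              A→H: H is gray → back edge
First back edge: A → H.

A→H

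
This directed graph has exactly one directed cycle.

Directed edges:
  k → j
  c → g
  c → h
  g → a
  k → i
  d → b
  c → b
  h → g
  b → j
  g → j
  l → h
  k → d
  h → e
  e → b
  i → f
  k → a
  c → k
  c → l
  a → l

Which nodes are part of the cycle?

a, g, h, l

DFS with gray/black marking from h:
h gray
  e gray
    b gray
      j gray
      j black
    b black
  e black
  g gray
    a gray
      l gray
        l→h: h is gray → back edge
Back edge closes the cycle h → g → a → l → h; its vertices are {a, g, h, l}.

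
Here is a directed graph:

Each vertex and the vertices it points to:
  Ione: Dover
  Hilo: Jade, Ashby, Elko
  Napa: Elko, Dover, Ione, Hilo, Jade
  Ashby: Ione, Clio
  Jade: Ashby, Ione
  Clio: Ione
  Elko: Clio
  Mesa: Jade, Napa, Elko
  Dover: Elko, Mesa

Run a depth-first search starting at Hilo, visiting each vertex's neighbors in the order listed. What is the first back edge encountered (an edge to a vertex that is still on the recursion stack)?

Clio->Ione

DFS from Hilo (visiting each vertex's neighbors in the order listed); mark gray on enter, black on exit:
Hilo gray
  Jade gray
    Ashby gray
      Ione gray
        Dover gray
          Elko gray
            Clio gray
              Clio→Ione: Ione is gray → back edge
First back edge: Clio → Ione.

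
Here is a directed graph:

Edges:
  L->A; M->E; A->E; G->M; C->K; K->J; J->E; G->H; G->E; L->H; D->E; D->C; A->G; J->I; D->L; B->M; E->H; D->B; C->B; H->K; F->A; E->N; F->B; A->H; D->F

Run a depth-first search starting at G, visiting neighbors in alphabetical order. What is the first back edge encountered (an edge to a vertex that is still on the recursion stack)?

DFS from G (visiting neighbors in alphabetical order); mark gray on enter, black on exit:
G gray
  E gray
    H gray
      K gray
        J gray
          J→E: E is gray → back edge
First back edge: J → E.

J→E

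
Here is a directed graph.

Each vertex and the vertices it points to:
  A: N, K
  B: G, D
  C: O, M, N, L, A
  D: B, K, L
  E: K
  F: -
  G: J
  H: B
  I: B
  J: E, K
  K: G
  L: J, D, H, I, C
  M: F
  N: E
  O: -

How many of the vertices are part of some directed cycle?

10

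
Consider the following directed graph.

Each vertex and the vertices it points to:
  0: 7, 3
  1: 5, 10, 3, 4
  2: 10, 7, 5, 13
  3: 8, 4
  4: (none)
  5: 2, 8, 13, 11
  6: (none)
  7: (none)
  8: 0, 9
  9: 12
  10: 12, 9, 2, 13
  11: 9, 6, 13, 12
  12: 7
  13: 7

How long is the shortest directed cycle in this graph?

For each vertex v, BFS finds the shortest path from v back to v.
The shortest such closed walk is 5 → 2 → 5, length 2.

2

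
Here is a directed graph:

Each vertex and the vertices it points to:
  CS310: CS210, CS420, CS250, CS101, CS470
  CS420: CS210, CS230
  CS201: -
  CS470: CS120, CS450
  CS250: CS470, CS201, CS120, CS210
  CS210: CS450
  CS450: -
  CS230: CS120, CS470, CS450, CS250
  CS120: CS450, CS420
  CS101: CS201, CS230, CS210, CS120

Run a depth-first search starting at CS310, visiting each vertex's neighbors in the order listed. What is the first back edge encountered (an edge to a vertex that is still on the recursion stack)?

CS120→CS420

DFS from CS310 (visiting each vertex's neighbors in the order listed); mark gray on enter, black on exit:
CS310 gray
  CS210 gray
    CS450 gray
    CS450 black
  CS210 black
  CS420 gray
    CS420→CS210: CS210 black — skip
    CS230 gray
      CS120 gray
        CS120→CS450: CS450 black — skip
        CS120→CS420: CS420 is gray → back edge
First back edge: CS120 → CS420.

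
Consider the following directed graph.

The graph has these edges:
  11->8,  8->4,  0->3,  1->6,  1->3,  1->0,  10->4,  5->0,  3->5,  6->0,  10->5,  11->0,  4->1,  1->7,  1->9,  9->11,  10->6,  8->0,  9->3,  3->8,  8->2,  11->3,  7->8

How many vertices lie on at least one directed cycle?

A vertex is on a directed cycle iff it belongs to a strongly connected component of size ≥ 2 (or has a self-loop).
The vertices on cycles are {0, 1, 3, 4, 5, 6, 7, 8, 9, 11} — 10 in total.

10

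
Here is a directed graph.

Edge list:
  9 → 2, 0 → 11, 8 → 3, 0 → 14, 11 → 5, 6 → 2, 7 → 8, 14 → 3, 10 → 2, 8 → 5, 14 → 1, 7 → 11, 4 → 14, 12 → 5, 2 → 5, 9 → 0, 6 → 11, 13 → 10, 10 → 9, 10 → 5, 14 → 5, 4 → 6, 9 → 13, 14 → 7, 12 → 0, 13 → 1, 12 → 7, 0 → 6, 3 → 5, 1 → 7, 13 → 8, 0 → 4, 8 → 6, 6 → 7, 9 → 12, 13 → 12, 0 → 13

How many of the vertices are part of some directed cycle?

8

A vertex is on a directed cycle iff it belongs to a strongly connected component of size ≥ 2 (or has a self-loop).
The vertices on cycles are {0, 6, 7, 8, 9, 10, 12, 13} — 8 in total.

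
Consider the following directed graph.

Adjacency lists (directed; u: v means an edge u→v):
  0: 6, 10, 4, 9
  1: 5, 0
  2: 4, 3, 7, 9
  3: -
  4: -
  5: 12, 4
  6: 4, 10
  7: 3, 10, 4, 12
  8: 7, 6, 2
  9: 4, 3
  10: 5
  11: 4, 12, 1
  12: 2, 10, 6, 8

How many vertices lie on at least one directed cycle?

A vertex is on a directed cycle iff it belongs to a strongly connected component of size ≥ 2 (or has a self-loop).
The vertices on cycles are {2, 5, 6, 7, 8, 10, 12} — 7 in total.

7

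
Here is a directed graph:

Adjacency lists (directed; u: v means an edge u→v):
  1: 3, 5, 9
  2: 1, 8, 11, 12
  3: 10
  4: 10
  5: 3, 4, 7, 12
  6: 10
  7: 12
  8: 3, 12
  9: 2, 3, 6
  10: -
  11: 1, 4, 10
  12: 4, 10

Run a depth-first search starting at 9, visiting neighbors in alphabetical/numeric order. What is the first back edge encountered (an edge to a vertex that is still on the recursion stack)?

1->9

DFS from 9 (visiting neighbors in alphabetical/numeric order); mark gray on enter, black on exit:
9 gray
  2 gray
    1 gray
      3 gray
        10 gray
        10 black
      3 black
      5 gray
        5→3: 3 black — skip
        4 gray
          4→10: 10 black — skip
        4 black
        7 gray
          12 gray
            12→4: 4 black — skip
            12→10: 10 black — skip
          12 black
        7 black
        5→12: 12 black — skip
      5 black
      1→9: 9 is gray → back edge
First back edge: 1 → 9.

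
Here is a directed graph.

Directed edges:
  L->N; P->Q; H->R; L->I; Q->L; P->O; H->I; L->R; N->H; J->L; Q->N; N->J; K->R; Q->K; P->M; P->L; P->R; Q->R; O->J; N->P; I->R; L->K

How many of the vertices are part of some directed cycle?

A vertex is on a directed cycle iff it belongs to a strongly connected component of size ≥ 2 (or has a self-loop).
The vertices on cycles are {J, L, N, O, P, Q} — 6 in total.

6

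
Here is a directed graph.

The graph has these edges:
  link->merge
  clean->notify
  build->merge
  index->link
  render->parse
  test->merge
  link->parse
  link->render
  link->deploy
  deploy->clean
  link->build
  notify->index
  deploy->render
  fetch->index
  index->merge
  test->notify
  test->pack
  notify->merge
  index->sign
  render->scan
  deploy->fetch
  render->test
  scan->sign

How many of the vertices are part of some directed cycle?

8

A vertex is on a directed cycle iff it belongs to a strongly connected component of size ≥ 2 (or has a self-loop).
The vertices on cycles are {link, test, clean, fetch, index, deploy, notify, render} — 8 in total.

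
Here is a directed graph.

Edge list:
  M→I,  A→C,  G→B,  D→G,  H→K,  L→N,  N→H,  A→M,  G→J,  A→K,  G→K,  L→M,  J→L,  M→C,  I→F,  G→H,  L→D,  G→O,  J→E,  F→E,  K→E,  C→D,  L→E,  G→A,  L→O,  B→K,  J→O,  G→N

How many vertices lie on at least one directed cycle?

A vertex is on a directed cycle iff it belongs to a strongly connected component of size ≥ 2 (or has a self-loop).
The vertices on cycles are {A, C, D, G, J, L, M} — 7 in total.

7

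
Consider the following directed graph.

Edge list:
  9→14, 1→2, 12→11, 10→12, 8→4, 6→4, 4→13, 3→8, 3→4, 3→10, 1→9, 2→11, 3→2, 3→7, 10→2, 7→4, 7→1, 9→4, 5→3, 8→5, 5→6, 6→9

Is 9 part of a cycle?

No

9 lies on a cycle iff there is a path from 9 back to itself.
Exploring from 9, it never reaches itself; equivalently, its strongly connected component is a singleton.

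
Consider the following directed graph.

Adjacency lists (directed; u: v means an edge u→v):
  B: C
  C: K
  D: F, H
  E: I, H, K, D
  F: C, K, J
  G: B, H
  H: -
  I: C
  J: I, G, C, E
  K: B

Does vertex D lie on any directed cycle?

Yes

D is on a cycle iff D can reach itself via ≥1 edge.
D → F → J → E → D — yes.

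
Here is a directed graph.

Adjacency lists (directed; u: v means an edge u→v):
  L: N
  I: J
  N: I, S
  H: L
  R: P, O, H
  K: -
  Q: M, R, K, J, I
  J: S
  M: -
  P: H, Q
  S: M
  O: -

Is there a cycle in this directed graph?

Yes

DFS with white/gray/black marking, starting from K:
K gray
K black
L gray
  N gray
    I gray
      J gray
        S gray
          M gray
          M black
        S black
      J black
    I black
    N→S: S black — skip
  N black
L black
H gray
  H→L: L black — skip
H black
R gray
  P gray
    P→H: H black — skip
    Q gray
      Q→M: M black — skip
      Q→R: R is gray → back edge
Back edge found, so a cycle exists: R → P → Q → R.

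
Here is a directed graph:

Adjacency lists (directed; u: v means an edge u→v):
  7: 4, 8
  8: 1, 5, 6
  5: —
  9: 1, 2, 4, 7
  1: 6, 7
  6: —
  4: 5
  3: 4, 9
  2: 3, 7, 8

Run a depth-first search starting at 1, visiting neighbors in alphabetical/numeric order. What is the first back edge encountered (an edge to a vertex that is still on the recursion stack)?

DFS from 1 (visiting neighbors in alphabetical/numeric order); mark gray on enter, black on exit:
1 gray
  6 gray
  6 black
  7 gray
    4 gray
      5 gray
      5 black
    4 black
    8 gray
      8→1: 1 is gray → back edge
First back edge: 8 → 1.

8→1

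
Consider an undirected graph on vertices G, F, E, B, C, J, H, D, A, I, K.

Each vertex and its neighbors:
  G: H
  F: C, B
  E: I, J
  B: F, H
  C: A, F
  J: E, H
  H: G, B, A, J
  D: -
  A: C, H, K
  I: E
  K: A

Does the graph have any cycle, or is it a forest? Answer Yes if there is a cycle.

Yes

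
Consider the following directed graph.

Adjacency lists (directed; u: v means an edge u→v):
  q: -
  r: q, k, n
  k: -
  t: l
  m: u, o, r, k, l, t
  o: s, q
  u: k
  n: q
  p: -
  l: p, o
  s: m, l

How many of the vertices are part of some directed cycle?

5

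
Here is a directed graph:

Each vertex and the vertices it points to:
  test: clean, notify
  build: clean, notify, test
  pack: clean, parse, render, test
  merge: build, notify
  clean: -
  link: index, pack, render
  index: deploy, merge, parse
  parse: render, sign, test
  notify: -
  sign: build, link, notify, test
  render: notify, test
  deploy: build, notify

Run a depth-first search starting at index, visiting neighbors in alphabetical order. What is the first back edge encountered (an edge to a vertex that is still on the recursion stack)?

link→index

DFS from index (visiting neighbors in alphabetical order); mark gray on enter, black on exit:
index gray
  deploy gray
    build gray
      clean gray
      clean black
      notify gray
      notify black
      test gray
        test→clean: clean black — skip
        test→notify: notify black — skip
      test black
    build black
    deploy→notify: notify black — skip
  deploy black
  merge gray
    merge→build: build black — skip
    merge→notify: notify black — skip
  merge black
  parse gray
    render gray
      render→notify: notify black — skip
      render→test: test black — skip
    render black
    sign gray
      sign→build: build black — skip
      link gray
        link→index: index is gray → back edge
First back edge: link → index.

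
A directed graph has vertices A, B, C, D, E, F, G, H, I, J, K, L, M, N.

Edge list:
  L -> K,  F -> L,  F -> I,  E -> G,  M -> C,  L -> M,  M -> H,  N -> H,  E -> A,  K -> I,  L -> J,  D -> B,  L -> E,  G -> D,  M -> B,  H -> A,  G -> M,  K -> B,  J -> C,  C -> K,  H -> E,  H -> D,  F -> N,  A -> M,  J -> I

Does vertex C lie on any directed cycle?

C lies on a cycle iff there is a path from C back to itself.
Exploring from C, it never reaches itself; equivalently, its strongly connected component is a singleton.

No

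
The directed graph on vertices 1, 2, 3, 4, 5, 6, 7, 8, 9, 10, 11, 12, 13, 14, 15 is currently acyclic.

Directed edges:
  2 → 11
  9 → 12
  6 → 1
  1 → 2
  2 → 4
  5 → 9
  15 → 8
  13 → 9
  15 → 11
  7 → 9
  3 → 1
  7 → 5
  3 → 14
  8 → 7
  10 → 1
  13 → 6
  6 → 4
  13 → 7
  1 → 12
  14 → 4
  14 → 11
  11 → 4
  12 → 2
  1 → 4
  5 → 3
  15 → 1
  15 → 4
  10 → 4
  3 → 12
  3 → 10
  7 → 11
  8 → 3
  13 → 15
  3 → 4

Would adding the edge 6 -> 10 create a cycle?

Adding 6→10 creates a cycle iff 10 can already reach 6.
Explore from 10: no path reaches 6. The graph stays acyclic.

No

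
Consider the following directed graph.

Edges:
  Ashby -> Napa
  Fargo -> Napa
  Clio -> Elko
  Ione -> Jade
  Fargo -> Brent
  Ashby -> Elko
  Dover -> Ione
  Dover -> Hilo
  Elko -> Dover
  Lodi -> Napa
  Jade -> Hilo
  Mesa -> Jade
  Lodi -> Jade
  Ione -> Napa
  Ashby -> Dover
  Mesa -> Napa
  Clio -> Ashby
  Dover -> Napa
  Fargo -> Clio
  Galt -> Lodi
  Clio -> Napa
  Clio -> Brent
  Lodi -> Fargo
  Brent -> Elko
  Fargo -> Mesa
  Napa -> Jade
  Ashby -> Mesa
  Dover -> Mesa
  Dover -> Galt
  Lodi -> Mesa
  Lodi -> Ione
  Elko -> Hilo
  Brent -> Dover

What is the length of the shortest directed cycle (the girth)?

For each vertex v, BFS finds the shortest path from v back to v.
The shortest such closed walk is Fargo → Brent → Dover → Galt → Lodi → Fargo, length 5.

5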